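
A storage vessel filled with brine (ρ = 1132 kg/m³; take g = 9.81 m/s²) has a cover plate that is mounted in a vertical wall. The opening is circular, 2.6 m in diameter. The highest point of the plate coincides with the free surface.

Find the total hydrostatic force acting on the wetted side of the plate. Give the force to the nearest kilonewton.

γ = ρg = 1132 × 9.81 / 1000 = 11.10492 kN/m³.
The centroid is at the centre, 1.3 m below the top of the plate, so the centroid depth is h_c = 1.3 m.
A = π(1.3)² = 5.30929 m².
Resultant F = γ·h_c·A = 11.10492 × 1.3 × 5.30929 = 76.647 kN.

F ≈ 77 kN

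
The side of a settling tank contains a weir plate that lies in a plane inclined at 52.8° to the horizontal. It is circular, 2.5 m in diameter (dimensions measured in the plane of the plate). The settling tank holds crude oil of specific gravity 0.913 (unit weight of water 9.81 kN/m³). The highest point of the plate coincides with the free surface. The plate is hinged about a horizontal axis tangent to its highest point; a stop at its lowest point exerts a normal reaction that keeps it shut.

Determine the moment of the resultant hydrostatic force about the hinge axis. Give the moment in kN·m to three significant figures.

M ≈ 68.4 kN·m

γ = 0.913 × 9.81 = 8.95653 kN/m³.
Let θ = 52.8° be the plate's angle to the horizontal; measure y along the incline from where the plane meets the free surface. Vertical depth h = y·sinθ with sinθ = 0.796530.
The centroid is at the centre, 1.25 m below the top of the plate, so y_c = 1.25 m and h_c = 1.25 × 0.796530 = 0.995662 m.
A = π(1.25)² = 4.90874 m².
Resultant F = γ·h_c·A = 8.95653 × 0.995662 × 4.90874 = 43.7746 kN.
I_c = πr⁴/4 = π × 1.25⁴/4 = 1.91748 m⁴.
Centre of pressure: y_p = y_c + I_c/(y_c·A) = 1.25 + 1.91748/(1.25 × 4.90874) = 1.25 + 0.312501 = 1.5625 m along the plane.
The resultant acts 1.25 + 0.312501 = 1.5625 m (along the plate) below the hinge at the top edge, so the moment about the hinge is M = F × 1.5625 = 43.7746 × 1.5625 = 68.3978 kN·m.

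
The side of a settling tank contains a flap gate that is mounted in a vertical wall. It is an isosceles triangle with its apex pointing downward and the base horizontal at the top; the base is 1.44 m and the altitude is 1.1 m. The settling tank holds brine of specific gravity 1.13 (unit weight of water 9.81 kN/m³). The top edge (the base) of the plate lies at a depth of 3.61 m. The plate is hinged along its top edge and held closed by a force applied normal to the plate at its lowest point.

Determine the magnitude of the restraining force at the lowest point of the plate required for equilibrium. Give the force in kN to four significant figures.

γ = 1.13 × 9.81 = 11.0853 kN/m³.
With the apex down, the centroid sits h/3 = 1.1/3 = 0.366667 m below the base (the top edge), so the centroid depth is h_c = 3.61 + 0.366667 = 3.97667 m.
A = ½ × 1.44 × 1.1 = 0.792 m².
Resultant F = γ·h_c·A = 11.0853 × 3.97667 × 0.792 = 34.9134 kN.
I_c = b·h³/36 = 1.44 × 1.1³/36 = 0.05324 m⁴.
Centre of pressure: y_p = y_c + I_c/(y_c·A) = 3.97667 + 0.05324/(3.97667 × 0.792) = 3.97667 + 0.0169041 = 3.99357 m along the plane.
The resultant acts 0.366667 + 0.0169041 = 0.383571 m (along the plate) below the hinge at the top edge, so the moment about the hinge is M = F × 0.383571 = 34.9134 × 0.383571 = 13.3918 kN·m.
A normal force at the bottom, 1.1 m from the hinge, must supply this moment: P = 13.3918/1.1 = 12.1744 kN.

P ≈ 12.17 kN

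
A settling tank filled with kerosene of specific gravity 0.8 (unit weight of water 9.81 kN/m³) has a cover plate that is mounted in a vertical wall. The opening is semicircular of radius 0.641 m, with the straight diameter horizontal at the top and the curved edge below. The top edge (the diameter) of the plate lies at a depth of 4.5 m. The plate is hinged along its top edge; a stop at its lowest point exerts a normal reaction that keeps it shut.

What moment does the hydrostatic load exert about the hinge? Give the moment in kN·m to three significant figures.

γ = 0.8 × 9.81 = 7.848 kN/m³.
The centroid of a semicircle lies 4r/(3π) = 0.272049 m from the diameter, here below the top edge, so the centroid depth is h_c = 4.5 + 0.272049 = 4.77205 m.
A = πr²/2 = π × 0.641²/2 = 0.64541 m².
Resultant F = γ·h_c·A = 7.848 × 4.77205 × 0.64541 = 24.1713 kN.
I_c = (π/8 − 8/(9π))·r⁴ = 0.109757 × 0.641⁴ = 0.0185295 m⁴.
Centre of pressure: y_p = y_c + I_c/(y_c·A) = 4.77205 + 0.0185295/(4.77205 × 0.64541) = 4.77205 + 0.00601621 = 4.77807 m along the plane.
The resultant acts 0.272049 + 0.00601621 = 0.278065 m (along the plate) below the hinge at the top edge, so the moment about the hinge is M = F × 0.278065 = 24.1713 × 0.278065 = 6.72119 kN·m.

M ≈ 6.72 kN·m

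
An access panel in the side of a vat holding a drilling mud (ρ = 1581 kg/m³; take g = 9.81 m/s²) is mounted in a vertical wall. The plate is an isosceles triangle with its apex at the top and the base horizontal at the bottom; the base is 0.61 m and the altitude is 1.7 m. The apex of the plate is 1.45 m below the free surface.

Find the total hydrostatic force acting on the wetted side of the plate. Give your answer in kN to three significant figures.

F ≈ 20.8 kN

γ = ρg = 1581 × 9.81 / 1000 = 15.50961 kN/m³.
With the apex up, the centroid sits 2h/3 = 2 × 1.7/3 = 1.13333 m below the apex, so the centroid depth is h_c = 1.45 + 1.13333 = 2.58333 m.
A = ½ × 0.61 × 1.7 = 0.5185 m².
Resultant F = γ·h_c·A = 15.50961 × 2.58333 × 0.5185 = 20.7744 kN.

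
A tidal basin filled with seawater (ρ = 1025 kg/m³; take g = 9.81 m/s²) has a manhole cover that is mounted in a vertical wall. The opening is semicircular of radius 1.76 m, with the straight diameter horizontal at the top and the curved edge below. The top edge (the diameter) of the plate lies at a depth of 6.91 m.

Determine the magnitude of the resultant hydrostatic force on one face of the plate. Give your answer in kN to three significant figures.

γ = ρg = 1025 × 9.81 / 1000 = 10.05525 kN/m³.
The centroid of a semicircle lies 4r/(3π) = 0.746967 m from the diameter, here below the top edge, so the centroid depth is h_c = 6.91 + 0.746967 = 7.65697 m.
A = πr²/2 = π × 1.76²/2 = 4.8657 m².
Resultant F = γ·h_c·A = 10.05525 × 7.65697 × 4.8657 = 374.624 kN.

F ≈ 375 kN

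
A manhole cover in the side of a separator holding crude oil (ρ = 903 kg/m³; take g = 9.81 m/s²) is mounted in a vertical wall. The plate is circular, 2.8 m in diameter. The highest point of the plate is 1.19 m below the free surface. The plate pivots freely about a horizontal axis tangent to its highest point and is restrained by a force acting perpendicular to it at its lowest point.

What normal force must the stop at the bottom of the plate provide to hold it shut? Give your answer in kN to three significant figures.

γ = ρg = 903 × 9.81 / 1000 = 8.85843 kN/m³.
The centroid is at the centre, 1.4 m below the top of the plate, so the centroid depth is h_c = 1.19 + 1.4 = 2.59 m.
A = π(1.4)² = 6.15752 m².
Resultant F = γ·h_c·A = 8.85843 × 2.59 × 6.15752 = 141.274 kN.
I_c = πr⁴/4 = π × 1.4⁴/4 = 3.01719 m⁴.
Centre of pressure: y_p = y_c + I_c/(y_c·A) = 2.59 + 3.01719/(2.59 × 6.15752) = 2.59 + 0.18919 = 2.77919 m along the plane.
The resultant acts 1.4 + 0.18919 = 1.58919 m (along the plate) below the hinge at the top edge, so the moment about the hinge is M = F × 1.58919 = 141.274 × 1.58919 = 224.511 kN·m.
A normal force at the bottom, 2.8 m from the hinge, must supply this moment: P = 224.511/2.8 = 80.1825 kN.

P ≈ 80.2 kN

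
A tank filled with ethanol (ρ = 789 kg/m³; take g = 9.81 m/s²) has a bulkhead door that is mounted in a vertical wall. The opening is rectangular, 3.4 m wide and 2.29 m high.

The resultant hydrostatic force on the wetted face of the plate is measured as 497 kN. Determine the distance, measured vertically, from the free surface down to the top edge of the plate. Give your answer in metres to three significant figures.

d_top ≈ 7.10 m

γ = ρg = 789 × 9.81 / 1000 = 7.74009 kN/m³.
A = 3.4 × 2.29 = 7.786 m².
From F = γ·h_c·A, the centroid depth is h_c = 497/(7.74009 × 7.786) = 8.247 m.
The centroid lies 2.29/2 = 1.145 m below the top edge, so the top edge sits at h_top = 8.247 − 1.145 = 7.102 m below the surface.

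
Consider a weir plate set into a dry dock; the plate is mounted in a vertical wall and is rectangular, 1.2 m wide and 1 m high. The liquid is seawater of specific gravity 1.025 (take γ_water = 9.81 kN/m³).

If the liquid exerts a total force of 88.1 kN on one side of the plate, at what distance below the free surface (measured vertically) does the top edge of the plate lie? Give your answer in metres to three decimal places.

d_top ≈ 6.801 m

γ = 1.025 × 9.81 = 10.05525 kN/m³.
A = 1.2 × 1 = 1.2 m².
From F = γ·h_c·A, the centroid depth is h_c = 88.1/(10.05525 × 1.2) = 7.30133 m.
The centroid lies 1/2 = 0.5 m below the top edge, so the top edge sits at h_top = 7.30133 − 0.5 = 6.80133 m below the surface.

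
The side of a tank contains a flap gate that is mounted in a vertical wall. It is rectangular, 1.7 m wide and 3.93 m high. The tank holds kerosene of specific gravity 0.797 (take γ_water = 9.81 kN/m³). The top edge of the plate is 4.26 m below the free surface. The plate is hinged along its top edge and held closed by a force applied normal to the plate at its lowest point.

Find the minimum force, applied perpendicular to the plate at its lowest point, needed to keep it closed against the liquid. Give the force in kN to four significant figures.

P ≈ 179.7 kN

γ = 0.797 × 9.81 = 7.81857 kN/m³.
The centroid lies 3.93/2 = 1.965 m below the top edge, so the centroid depth is h_c = 4.26 + 1.965 = 6.225 m.
A = 1.7 × 3.93 = 6.681 m².
Resultant F = γ·h_c·A = 7.81857 × 6.225 × 6.681 = 325.168 kN.
I_c = b·h³/12 = 1.7 × 3.93³/12 = 8.59895 m⁴.
Centre of pressure: y_p = y_c + I_c/(y_c·A) = 6.225 + 8.59895/(6.225 × 6.681) = 6.225 + 0.206759 = 6.43176 m along the plane.
The resultant acts 1.965 + 0.206759 = 2.17176 m (along the plate) below the hinge at the top edge, so the moment about the hinge is M = F × 2.17176 = 325.168 × 2.17176 = 706.187 kN·m.
A normal force at the bottom, 3.93 m from the hinge, must supply this moment: P = 706.187/3.93 = 179.691 kN.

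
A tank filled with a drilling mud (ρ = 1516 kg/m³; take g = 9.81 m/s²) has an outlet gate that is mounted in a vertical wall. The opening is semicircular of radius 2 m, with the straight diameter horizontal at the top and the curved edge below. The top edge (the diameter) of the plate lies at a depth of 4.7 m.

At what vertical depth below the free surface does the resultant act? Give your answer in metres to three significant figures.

h_p = 5.60 m

γ = ρg = 1516 × 9.81 / 1000 = 14.87196 kN/m³.
The centroid of a semicircle lies 4r/(3π) = 0.848826 m from the diameter, here below the top edge, so the centroid depth is h_c = 4.7 + 0.848826 = 5.54883 m.
A = πr²/2 = π × 2²/2 = 6.28319 m².
Resultant F = γ·h_c·A = 14.87196 × 5.54883 × 6.28319 = 518.501 kN.
I_c = (π/8 − 8/(9π))·r⁴ = 0.109757 × 2⁴ = 1.75611 m⁴.
Centre of pressure: y_p = y_c + I_c/(y_c·A) = 5.54883 + 1.75611/(5.54883 × 6.28319) = 5.54883 + 0.0503698 = 5.5992 m along the plane.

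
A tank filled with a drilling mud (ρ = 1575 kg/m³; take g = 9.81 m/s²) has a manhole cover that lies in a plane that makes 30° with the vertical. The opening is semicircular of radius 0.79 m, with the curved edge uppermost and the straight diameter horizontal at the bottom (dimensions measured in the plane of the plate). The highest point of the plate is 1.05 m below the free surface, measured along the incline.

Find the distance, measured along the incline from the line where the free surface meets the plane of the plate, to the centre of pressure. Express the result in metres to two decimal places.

y_p = 1.53 m

γ = ρg = 1575 × 9.81 / 1000 = 15.45075 kN/m³.
The plate makes 30° with the vertical, i.e. θ = 90° − 30° = 60° to the horizontal. Measuring y along the incline from the free-surface line, vertical depth h = y·sinθ with sinθ = 0.866025.
The centroid lies 4r/(3π) = 0.335286 m above the diameter, so r − 4r/(3π) = 0.79 − 0.335286 = 0.454714 m below the topmost point, so y_c = 1.05 + 0.454714 = 1.50471 m and h_c = 1.50471 × 0.866025 = 1.30312 m.
A = πr²/2 = π × 0.79²/2 = 0.980334 m².
Resultant F = γ·h_c·A = 15.45075 × 1.30312 × 0.980334 = 19.7382 kN.
I_c = (π/8 − 8/(9π))·r⁴ = 0.109757 × 0.79⁴ = 0.0427504 m⁴.
Centre of pressure: y_p = y_c + I_c/(y_c·A) = 1.50471 + 0.0427504/(1.50471 × 0.980334) = 1.50471 + 0.028981 = 1.53369 m along the plane.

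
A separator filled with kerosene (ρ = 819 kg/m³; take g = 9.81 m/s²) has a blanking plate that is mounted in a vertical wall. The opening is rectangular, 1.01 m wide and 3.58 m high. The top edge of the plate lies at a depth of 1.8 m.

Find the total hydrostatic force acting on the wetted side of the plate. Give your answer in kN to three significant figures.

γ = ρg = 819 × 9.81 / 1000 = 8.03439 kN/m³.
The centroid lies 3.58/2 = 1.79 m below the top edge, so the centroid depth is h_c = 1.8 + 1.79 = 3.59 m.
A = 1.01 × 3.58 = 3.6158 m².
Resultant F = γ·h_c·A = 8.03439 × 3.59 × 3.6158 = 104.292 kN.

F ≈ 104 kN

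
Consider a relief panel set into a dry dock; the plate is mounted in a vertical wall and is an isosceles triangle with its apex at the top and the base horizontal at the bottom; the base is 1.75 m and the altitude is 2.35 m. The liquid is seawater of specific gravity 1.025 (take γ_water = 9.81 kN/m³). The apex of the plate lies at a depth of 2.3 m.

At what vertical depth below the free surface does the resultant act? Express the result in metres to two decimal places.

γ = 1.025 × 9.81 = 10.05525 kN/m³.
With the apex up, the centroid sits 2h/3 = 2 × 2.35/3 = 1.56667 m below the apex, so the centroid depth is h_c = 2.3 + 1.56667 = 3.86667 m.
A = ½ × 1.75 × 2.35 = 2.05625 m².
Resultant F = γ·h_c·A = 10.05525 × 3.86667 × 2.05625 = 79.9477 kN.
I_c = b·h³/36 = 1.75 × 2.35³/36 = 0.630869 m⁴.
Centre of pressure: y_p = y_c + I_c/(y_c·A) = 3.86667 + 0.630869/(3.86667 × 2.05625) = 3.86667 + 0.0793462 = 3.94602 m along the plane.

h_p = 3.95 m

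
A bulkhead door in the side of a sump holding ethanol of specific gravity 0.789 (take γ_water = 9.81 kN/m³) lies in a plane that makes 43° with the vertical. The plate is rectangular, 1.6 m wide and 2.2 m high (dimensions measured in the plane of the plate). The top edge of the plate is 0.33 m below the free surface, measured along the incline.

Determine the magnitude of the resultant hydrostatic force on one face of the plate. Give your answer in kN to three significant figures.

γ = 0.789 × 9.81 = 7.74009 kN/m³.
The plate makes 43° with the vertical, i.e. θ = 90° − 43° = 47° to the horizontal. Measuring y along the incline from the free-surface line, vertical depth h = y·sinθ with sinθ = 0.731354.
The centroid lies 2.2/2 = 1.1 m below the top edge, so y_c = 0.33 + 1.1 = 1.43 m and h_c = 1.43 × 0.731354 = 1.04584 m.
A = 1.6 × 2.2 = 3.52 m².
Resultant F = γ·h_c·A = 7.74009 × 1.04584 × 3.52 = 28.494 kN.

F ≈ 28.5 kN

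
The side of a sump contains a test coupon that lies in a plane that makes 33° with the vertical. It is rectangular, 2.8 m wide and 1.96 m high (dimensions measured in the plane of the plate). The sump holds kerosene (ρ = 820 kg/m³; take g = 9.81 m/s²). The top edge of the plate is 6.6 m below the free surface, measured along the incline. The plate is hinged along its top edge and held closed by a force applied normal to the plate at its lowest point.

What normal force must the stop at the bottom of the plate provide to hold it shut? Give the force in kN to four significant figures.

γ = ρg = 820 × 9.81 / 1000 = 8.0442 kN/m³.
The plate makes 33° with the vertical, i.e. θ = 90° − 33° = 57° to the horizontal. Measuring y along the incline from the free-surface line, vertical depth h = y·sinθ with sinθ = 0.838671.
The centroid lies 1.96/2 = 0.98 m below the top edge, so y_c = 6.6 + 0.98 = 7.58 m and h_c = 7.58 × 0.838671 = 6.35713 m.
A = 2.8 × 1.96 = 5.488 m².
Resultant F = γ·h_c·A = 8.0442 × 6.35713 × 5.488 = 280.645 kN.
I_c = b·h³/12 = 2.8 × 1.96³/12 = 1.75689 m⁴.
Centre of pressure: y_p = y_c + I_c/(y_c·A) = 7.58 + 1.75689/(7.58 × 5.488) = 7.58 + 0.0422339 = 7.62223 m along the plane.
The resultant acts 0.98 + 0.0422339 = 1.02223 m (along the plate) below the hinge at the top edge, so the moment about the hinge is M = F × 1.02223 = 280.645 × 1.02223 = 286.884 kN·m.
A normal force at the bottom, 1.96 m from the hinge, must supply this moment: P = 286.884/1.96 = 146.369 kN.

P ≈ 146.4 kN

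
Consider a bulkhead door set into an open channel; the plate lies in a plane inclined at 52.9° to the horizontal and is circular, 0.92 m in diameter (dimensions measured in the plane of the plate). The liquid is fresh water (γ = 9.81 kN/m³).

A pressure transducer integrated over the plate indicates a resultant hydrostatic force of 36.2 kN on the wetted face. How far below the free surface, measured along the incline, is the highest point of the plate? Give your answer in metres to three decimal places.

y_top ≈ 6.500 m

γ = 9.81 kN/m³.
A = π(0.46)² = 0.664761 m².
From F = γ·h_c·A, the centroid depth is h_c = 36.2/(9.81 × 0.664761) = 5.55104 m.
Let θ = 52.9° be the plate's angle to the horizontal; measure y along the incline from where the plane meets the free surface. Vertical depth h = y·sinθ with sinθ = 0.797584.
Along the incline, y_c = h_c/sinθ = 5.55104/0.797584 = 6.95982 m.
The centroid is at the centre, 0.46 m below the top of the plate, so the highest point sits at y_top = 6.95982 − 0.46 = 6.49982 m along the incline.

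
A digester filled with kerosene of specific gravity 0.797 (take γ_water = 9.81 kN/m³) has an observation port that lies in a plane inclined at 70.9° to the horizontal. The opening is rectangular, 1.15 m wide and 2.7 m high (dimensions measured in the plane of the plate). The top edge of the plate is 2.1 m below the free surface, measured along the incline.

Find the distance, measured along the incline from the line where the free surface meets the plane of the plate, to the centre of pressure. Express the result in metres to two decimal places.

γ = 0.797 × 9.81 = 7.81857 kN/m³.
Let θ = 70.9° be the plate's angle to the horizontal; measure y along the incline from where the plane meets the free surface. Vertical depth h = y·sinθ with sinθ = 0.944949.
The centroid lies 2.7/2 = 1.35 m below the top edge, so y_c = 2.1 + 1.35 = 3.45 m and h_c = 3.45 × 0.944949 = 3.26007 m.
A = 1.15 × 2.7 = 3.105 m².
Resultant F = γ·h_c·A = 7.81857 × 3.26007 × 3.105 = 79.1436 kN.
I_c = b·h³/12 = 1.15 × 2.7³/12 = 1.88629 m⁴.
Centre of pressure: y_p = y_c + I_c/(y_c·A) = 3.45 + 1.88629/(3.45 × 3.105) = 3.45 + 0.176087 = 3.62609 m along the plane.

y_p = 3.63 m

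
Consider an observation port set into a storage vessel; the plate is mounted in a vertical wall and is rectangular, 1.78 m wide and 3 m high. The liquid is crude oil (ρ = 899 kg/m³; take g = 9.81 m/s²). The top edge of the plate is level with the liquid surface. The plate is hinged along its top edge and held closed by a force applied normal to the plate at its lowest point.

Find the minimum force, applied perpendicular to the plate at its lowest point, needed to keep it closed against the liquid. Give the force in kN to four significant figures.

P ≈ 47.09 kN

γ = ρg = 899 × 9.81 / 1000 = 8.81919 kN/m³.
The centroid lies 3/2 = 1.5 m below the top edge, so the centroid depth is h_c = 1.5 m.
A = 1.78 × 3 = 5.34 m².
Resultant F = γ·h_c·A = 8.81919 × 1.5 × 5.34 = 70.6417 kN.
I_c = b·h³/12 = 1.78 × 3³/12 = 4.005 m⁴.
Centre of pressure: y_p = y_c + I_c/(y_c·A) = 1.5 + 4.005/(1.5 × 5.34) = 1.5 + 0.5 = 2 m along the plane.
The resultant acts 1.5 + 0.5 = 2 m (along the plate) below the hinge at the top edge, so the moment about the hinge is M = F × 2 = 70.6417 × 2 = 141.283 kN·m.
A normal force at the bottom, 3 m from the hinge, must supply this moment: P = 141.283/3 = 47.0943 kN.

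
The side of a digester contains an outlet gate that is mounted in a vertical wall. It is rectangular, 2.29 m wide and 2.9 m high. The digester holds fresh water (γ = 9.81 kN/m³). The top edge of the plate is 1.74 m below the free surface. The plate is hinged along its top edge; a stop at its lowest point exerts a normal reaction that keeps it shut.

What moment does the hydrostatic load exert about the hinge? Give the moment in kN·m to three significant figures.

M ≈ 347 kN·m

γ = 9.81 kN/m³.
The centroid lies 2.9/2 = 1.45 m below the top edge, so the centroid depth is h_c = 1.74 + 1.45 = 3.19 m.
A = 2.29 × 2.9 = 6.641 m².
Resultant F = γ·h_c·A = 9.81 × 3.19 × 6.641 = 207.823 kN.
I_c = b·h³/12 = 2.29 × 2.9³/12 = 4.65423 m⁴.
Centre of pressure: y_p = y_c + I_c/(y_c·A) = 3.19 + 4.65423/(3.19 × 6.641) = 3.19 + 0.219697 = 3.4097 m along the plane.
The resultant acts 1.45 + 0.219697 = 1.6697 m (along the plate) below the hinge at the top edge, so the moment about the hinge is M = F × 1.6697 = 207.823 × 1.6697 = 347.002 kN·m.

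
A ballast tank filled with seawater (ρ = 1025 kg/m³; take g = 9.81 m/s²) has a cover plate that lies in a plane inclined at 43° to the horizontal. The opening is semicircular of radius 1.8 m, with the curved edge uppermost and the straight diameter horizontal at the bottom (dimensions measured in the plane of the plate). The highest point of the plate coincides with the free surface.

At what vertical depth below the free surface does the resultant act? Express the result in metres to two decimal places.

h_p = 0.86 m

γ = ρg = 1025 × 9.81 / 1000 = 10.05525 kN/m³.
Let θ = 43° be the plate's angle to the horizontal; measure y along the incline from where the plane meets the free surface. Vertical depth h = y·sinθ with sinθ = 0.681998.
The centroid lies 4r/(3π) = 0.763944 m above the diameter, so r − 4r/(3π) = 1.8 − 0.763944 = 1.03606 m below the topmost point, so y_c = 1.03606 m and h_c = 1.03606 × 0.681998 = 0.706591 m.
A = πr²/2 = π × 1.8²/2 = 5.08938 m².
Resultant F = γ·h_c·A = 10.05525 × 0.706591 × 5.08938 = 36.1598 kN.
I_c = (π/8 − 8/(9π))·r⁴ = 0.109757 × 1.8⁴ = 1.15219 m⁴.
Centre of pressure: y_p = y_c + I_c/(y_c·A) = 1.03606 + 1.15219/(1.03606 × 5.08938) = 1.03606 + 0.218512 = 1.25457 m along the plane.
Vertically, h_p = y_p·sinθ = 1.25457 × 0.681998 = 0.855614 m.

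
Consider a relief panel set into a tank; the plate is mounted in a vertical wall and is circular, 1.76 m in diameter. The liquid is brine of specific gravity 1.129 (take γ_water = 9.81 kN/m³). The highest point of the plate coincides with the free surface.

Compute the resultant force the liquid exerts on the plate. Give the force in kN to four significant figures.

γ = 1.129 × 9.81 = 11.07549 kN/m³.
The centroid is at the centre, 0.88 m below the top of the plate, so the centroid depth is h_c = 0.88 m.
A = π(0.88)² = 2.43285 m².
Resultant F = γ·h_c·A = 11.07549 × 0.88 × 2.43285 = 23.7116 kN.

F ≈ 23.71 kN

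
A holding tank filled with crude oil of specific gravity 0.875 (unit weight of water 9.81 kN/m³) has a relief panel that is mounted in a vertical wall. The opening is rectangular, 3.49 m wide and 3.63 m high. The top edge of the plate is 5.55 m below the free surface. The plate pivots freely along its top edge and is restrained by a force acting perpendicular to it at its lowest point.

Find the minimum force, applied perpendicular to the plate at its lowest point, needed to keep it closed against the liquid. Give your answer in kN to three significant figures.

γ = 0.875 × 9.81 = 8.58375 kN/m³.
The centroid lies 3.63/2 = 1.815 m below the top edge, so the centroid depth is h_c = 5.55 + 1.815 = 7.365 m.
A = 3.49 × 3.63 = 12.6687 m².
Resultant F = γ·h_c·A = 8.58375 × 7.365 × 12.6687 = 800.907 kN.
I_c = b·h³/12 = 3.49 × 3.63³/12 = 13.9112 m⁴.
Centre of pressure: y_p = y_c + I_c/(y_c·A) = 7.365 + 13.9112/(7.365 × 12.6687) = 7.365 + 0.149094 = 7.51409 m along the plane.
The resultant acts 1.815 + 0.149094 = 1.96409 m (along the plate) below the hinge at the top edge, so the moment about the hinge is M = F × 1.96409 = 800.907 × 1.96409 = 1573.05 kN·m.
A normal force at the bottom, 3.63 m from the hinge, must supply this moment: P = 1573.05/3.63 = 433.347 kN.

P ≈ 433 kN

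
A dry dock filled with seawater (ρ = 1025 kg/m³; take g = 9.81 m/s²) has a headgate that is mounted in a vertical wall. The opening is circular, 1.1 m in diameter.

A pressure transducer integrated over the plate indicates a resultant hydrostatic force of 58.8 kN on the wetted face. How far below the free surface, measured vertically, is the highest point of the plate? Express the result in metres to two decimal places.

d_top ≈ 5.60 m

γ = ρg = 1025 × 9.81 / 1000 = 10.05525 kN/m³.
A = π(0.55)² = 0.950332 m².
From F = γ·h_c·A, the centroid depth is h_c = 58.8/(10.05525 × 0.950332) = 6.15331 m.
The centroid is at the centre, 0.55 m below the top of the plate, so the highest point sits at h_top = 6.15331 − 0.55 = 5.60331 m below the surface.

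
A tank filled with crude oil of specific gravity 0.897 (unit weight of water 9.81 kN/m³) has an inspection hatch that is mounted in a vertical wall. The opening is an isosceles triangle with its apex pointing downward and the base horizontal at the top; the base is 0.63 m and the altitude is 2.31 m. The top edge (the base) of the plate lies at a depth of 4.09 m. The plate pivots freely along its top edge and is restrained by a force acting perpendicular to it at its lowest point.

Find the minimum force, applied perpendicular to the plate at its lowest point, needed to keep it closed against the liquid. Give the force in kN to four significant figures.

γ = 0.897 × 9.81 = 8.79957 kN/m³.
With the apex down, the centroid sits h/3 = 2.31/3 = 0.77 m below the base (the top edge), so the centroid depth is h_c = 4.09 + 0.77 = 4.86 m.
A = ½ × 0.63 × 2.31 = 0.72765 m².
Resultant F = γ·h_c·A = 8.79957 × 4.86 × 0.72765 = 31.1186 kN.
I_c = b·h³/36 = 0.63 × 2.31³/36 = 0.215712 m⁴.
Centre of pressure: y_p = y_c + I_c/(y_c·A) = 4.86 + 0.215712/(4.86 × 0.72765) = 4.86 + 0.060998 = 4.921 m along the plane.
The resultant acts 0.77 + 0.060998 = 0.830998 m (along the plate) below the hinge at the top edge, so the moment about the hinge is M = F × 0.830998 = 31.1186 × 0.830998 = 25.8595 kN·m.
A normal force at the bottom, 2.31 m from the hinge, must supply this moment: P = 25.8595/2.31 = 11.1946 kN.

P ≈ 11.19 kN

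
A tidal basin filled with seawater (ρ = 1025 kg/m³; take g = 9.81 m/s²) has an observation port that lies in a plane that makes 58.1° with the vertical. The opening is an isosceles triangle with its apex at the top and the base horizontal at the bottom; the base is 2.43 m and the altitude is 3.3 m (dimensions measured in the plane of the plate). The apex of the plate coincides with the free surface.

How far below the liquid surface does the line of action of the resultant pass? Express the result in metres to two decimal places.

γ = ρg = 1025 × 9.81 / 1000 = 10.05525 kN/m³.
The plate makes 58.1° with the vertical, i.e. θ = 90° − 58.1° = 31.9° to the horizontal. Measuring y along the incline from the free-surface line, vertical depth h = y·sinθ with sinθ = 0.528438.
With the apex up, the centroid sits 2h/3 = 2 × 3.3/3 = 2.2 m below the apex, so y_c = 2.2 m and h_c = 2.2 × 0.528438 = 1.16256 m.
A = ½ × 2.43 × 3.3 = 4.0095 m².
Resultant F = γ·h_c·A = 10.05525 × 1.16256 × 4.0095 = 46.8704 kN.
I_c = b·h³/36 = 2.43 × 3.3³/36 = 2.42575 m⁴.
Centre of pressure: y_p = y_c + I_c/(y_c·A) = 2.2 + 2.42575/(2.2 × 4.0095) = 2.2 + 0.275 = 2.475 m along the plane.
Vertically, h_p = y_p·sinθ = 2.475 × 0.528438 = 1.30788 m.

h_p = 1.31 m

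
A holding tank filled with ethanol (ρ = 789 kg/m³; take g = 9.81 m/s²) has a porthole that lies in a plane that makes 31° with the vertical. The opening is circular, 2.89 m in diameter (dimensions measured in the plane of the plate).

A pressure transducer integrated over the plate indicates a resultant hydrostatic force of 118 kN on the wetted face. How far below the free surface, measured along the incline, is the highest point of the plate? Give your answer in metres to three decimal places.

γ = ρg = 789 × 9.81 / 1000 = 7.74009 kN/m³.
A = π(1.445)² = 6.55972 m².
From F = γ·h_c·A, the centroid depth is h_c = 118/(7.74009 × 6.55972) = 2.32408 m.
The plate makes 31° with the vertical, i.e. θ = 90° − 31° = 59° to the horizontal. Measuring y along the incline from the free-surface line, vertical depth h = y·sinθ with sinθ = 0.857167.
Along the incline, y_c = h_c/sinθ = 2.32408/0.857167 = 2.71135 m.
The centroid is at the centre, 1.445 m below the top of the plate, so the highest point sits at y_top = 2.71135 − 1.445 = 1.26635 m along the incline.

y_top ≈ 1.266 m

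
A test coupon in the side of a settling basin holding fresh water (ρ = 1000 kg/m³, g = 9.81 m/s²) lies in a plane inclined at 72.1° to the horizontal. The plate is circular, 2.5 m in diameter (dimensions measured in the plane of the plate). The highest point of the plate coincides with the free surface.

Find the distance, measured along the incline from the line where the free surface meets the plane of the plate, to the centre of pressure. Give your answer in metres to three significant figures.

γ = ρg = 1000 × 9.81 = 9810 N/m³ = 9.81 kN/m³.
Let θ = 72.1° be the plate's angle to the horizontal; measure y along the incline from where the plane meets the free surface. Vertical depth h = y·sinθ with sinθ = 0.951594.
The centroid is at the centre, 1.25 m below the top of the plate, so y_c = 1.25 m and h_c = 1.25 × 0.951594 = 1.18949 m.
A = π(1.25)² = 4.90874 m².
Resultant F = γ·h_c·A = 9.81 × 1.18949 × 4.90874 = 57.2796 kN.
I_c = πr⁴/4 = π × 1.25⁴/4 = 1.91748 m⁴.
Centre of pressure: y_p = y_c + I_c/(y_c·A) = 1.25 + 1.91748/(1.25 × 4.90874) = 1.25 + 0.312501 = 1.5625 m along the plane.

y_p = 1.56 m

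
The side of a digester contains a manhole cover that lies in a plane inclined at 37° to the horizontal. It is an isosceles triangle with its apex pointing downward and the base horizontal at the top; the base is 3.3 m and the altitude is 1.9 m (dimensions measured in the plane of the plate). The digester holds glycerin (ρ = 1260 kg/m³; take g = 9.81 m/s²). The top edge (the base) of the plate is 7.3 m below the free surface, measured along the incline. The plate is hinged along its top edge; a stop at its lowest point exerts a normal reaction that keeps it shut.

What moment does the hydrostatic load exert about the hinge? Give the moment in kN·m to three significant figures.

M ≈ 122 kN·m

γ = ρg = 1260 × 9.81 / 1000 = 12.3606 kN/m³.
Let θ = 37° be the plate's angle to the horizontal; measure y along the incline from where the plane meets the free surface. Vertical depth h = y·sinθ with sinθ = 0.601815.
With the apex down, the centroid sits h/3 = 1.9/3 = 0.633333 m below the base (the top edge), so y_c = 7.3 + 0.633333 = 7.93333 m and h_c = 7.93333 × 0.601815 = 4.7744 m.
A = ½ × 3.3 × 1.9 = 3.135 m².
Resultant F = γ·h_c·A = 12.3606 × 4.7744 × 3.135 = 185.01 kN.
I_c = b·h³/36 = 3.3 × 1.9³/36 = 0.628742 m⁴.
Centre of pressure: y_p = y_c + I_c/(y_c·A) = 7.93333 + 0.628742/(7.93333 × 3.135) = 7.93333 + 0.0252801 = 7.95861 m along the plane.
The resultant acts 0.633333 + 0.0252801 = 0.658613 m (along the plate) below the hinge at the top edge, so the moment about the hinge is M = F × 0.658613 = 185.01 × 0.658613 = 121.85 kN·m.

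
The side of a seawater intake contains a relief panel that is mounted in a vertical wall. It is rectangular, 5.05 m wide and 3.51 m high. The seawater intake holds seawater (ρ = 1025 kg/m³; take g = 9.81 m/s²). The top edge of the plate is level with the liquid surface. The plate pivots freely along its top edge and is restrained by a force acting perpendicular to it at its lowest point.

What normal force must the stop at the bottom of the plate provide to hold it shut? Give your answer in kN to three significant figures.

γ = ρg = 1025 × 9.81 / 1000 = 10.05525 kN/m³.
The centroid lies 3.51/2 = 1.755 m below the top edge, so the centroid depth is h_c = 1.755 m.
A = 5.05 × 3.51 = 17.7255 m².
Resultant F = γ·h_c·A = 10.05525 × 1.755 × 17.7255 = 312.801 kN.
I_c = b·h³/12 = 5.05 × 3.51³/12 = 18.1983 m⁴.
Centre of pressure: y_p = y_c + I_c/(y_c·A) = 1.755 + 18.1983/(1.755 × 17.7255) = 1.755 + 0.584999 = 2.34 m along the plane.
The resultant acts 1.755 + 0.584999 = 2.34 m (along the plate) below the hinge at the top edge, so the moment about the hinge is M = F × 2.34 = 312.801 × 2.34 = 731.954 kN·m.
A normal force at the bottom, 3.51 m from the hinge, must supply this moment: P = 731.954/3.51 = 208.534 kN.

P ≈ 209 kN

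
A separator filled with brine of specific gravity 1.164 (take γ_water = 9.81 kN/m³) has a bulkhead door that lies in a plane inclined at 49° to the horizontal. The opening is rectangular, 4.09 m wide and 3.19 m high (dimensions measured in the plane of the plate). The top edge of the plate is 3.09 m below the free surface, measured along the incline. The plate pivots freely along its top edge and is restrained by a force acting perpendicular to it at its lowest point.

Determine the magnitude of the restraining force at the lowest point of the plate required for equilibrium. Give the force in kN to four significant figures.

P ≈ 293.3 kN

γ = 1.164 × 9.81 = 11.41884 kN/m³.
Let θ = 49° be the plate's angle to the horizontal; measure y along the incline from where the plane meets the free surface. Vertical depth h = y·sinθ with sinθ = 0.754710.
The centroid lies 3.19/2 = 1.595 m below the top edge, so y_c = 3.09 + 1.595 = 4.685 m and h_c = 4.685 × 0.754710 = 3.53582 m.
A = 4.09 × 3.19 = 13.0471 m².
Resultant F = γ·h_c·A = 11.41884 × 3.53582 × 13.0471 = 526.776 kN.
I_c = b·h³/12 = 4.09 × 3.19³/12 = 11.064 m⁴.
Centre of pressure: y_p = y_c + I_c/(y_c·A) = 4.685 + 11.064/(4.685 × 13.0471) = 4.685 + 0.181004 = 4.866 m along the plane.
The resultant acts 1.595 + 0.181004 = 1.776 m (along the plate) below the hinge at the top edge, so the moment about the hinge is M = F × 1.776 = 526.776 × 1.776 = 935.554 kN·m.
A normal force at the bottom, 3.19 m from the hinge, must supply this moment: P = 935.554/3.19 = 293.277 kN.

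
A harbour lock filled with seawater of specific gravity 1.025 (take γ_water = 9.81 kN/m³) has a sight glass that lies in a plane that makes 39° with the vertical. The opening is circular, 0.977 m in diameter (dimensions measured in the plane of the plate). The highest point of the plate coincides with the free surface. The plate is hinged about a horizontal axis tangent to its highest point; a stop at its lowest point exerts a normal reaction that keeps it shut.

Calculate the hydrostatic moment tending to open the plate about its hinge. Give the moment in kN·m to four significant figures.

γ = 1.025 × 9.81 = 10.05525 kN/m³.
The plate makes 39° with the vertical, i.e. θ = 90° − 39° = 51° to the horizontal. Measuring y along the incline from the free-surface line, vertical depth h = y·sinθ with sinθ = 0.777146.
The centroid is at the centre, 0.4885 m below the top of the plate, so y_c = 0.4885 m and h_c = 0.4885 × 0.777146 = 0.379636 m.
A = π(0.4885)² = 0.749685 m².
Resultant F = γ·h_c·A = 10.05525 × 0.379636 × 0.749685 = 2.8618 kN.
I_c = πr⁴/4 = π × 0.4885⁴/4 = 0.0447248 m⁴.
Centre of pressure: y_p = y_c + I_c/(y_c·A) = 0.4885 + 0.0447248/(0.4885 × 0.749685) = 0.4885 + 0.122125 = 0.610625 m along the plane.
The resultant acts 0.4885 + 0.122125 = 0.610625 m (along the plate) below the hinge at the top edge, so the moment about the hinge is M = F × 0.610625 = 2.8618 × 0.610625 = 1.74749 kN·m.

M ≈ 1.747 kN·m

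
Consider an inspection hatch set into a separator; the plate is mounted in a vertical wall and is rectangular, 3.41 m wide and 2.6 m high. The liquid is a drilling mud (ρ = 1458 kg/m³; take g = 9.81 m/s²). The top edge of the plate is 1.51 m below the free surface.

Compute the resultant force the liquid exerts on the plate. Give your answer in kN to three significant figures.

F ≈ 356 kN

γ = ρg = 1458 × 9.81 / 1000 = 14.30298 kN/m³.
The centroid lies 2.6/2 = 1.3 m below the top edge, so the centroid depth is h_c = 1.51 + 1.3 = 2.81 m.
A = 3.41 × 2.6 = 8.866 m².
Resultant F = γ·h_c·A = 14.30298 × 2.81 × 8.866 = 356.337 kN.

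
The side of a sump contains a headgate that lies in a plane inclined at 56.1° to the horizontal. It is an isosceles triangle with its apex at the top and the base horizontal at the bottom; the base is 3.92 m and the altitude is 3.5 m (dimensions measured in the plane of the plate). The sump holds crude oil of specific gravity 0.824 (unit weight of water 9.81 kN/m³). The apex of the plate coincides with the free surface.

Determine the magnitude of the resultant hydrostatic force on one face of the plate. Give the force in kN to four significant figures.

F ≈ 107.4 kN

γ = 0.824 × 9.81 = 8.08344 kN/m³.
Let θ = 56.1° be the plate's angle to the horizontal; measure y along the incline from where the plane meets the free surface. Vertical depth h = y·sinθ with sinθ = 0.830012.
With the apex up, the centroid sits 2h/3 = 2 × 3.5/3 = 2.33333 m below the apex, so y_c = 2.33333 m and h_c = 2.33333 × 0.830012 = 1.93669 m.
A = ½ × 3.92 × 3.5 = 6.86 m².
Resultant F = γ·h_c·A = 8.08344 × 1.93669 × 6.86 = 107.394 kN.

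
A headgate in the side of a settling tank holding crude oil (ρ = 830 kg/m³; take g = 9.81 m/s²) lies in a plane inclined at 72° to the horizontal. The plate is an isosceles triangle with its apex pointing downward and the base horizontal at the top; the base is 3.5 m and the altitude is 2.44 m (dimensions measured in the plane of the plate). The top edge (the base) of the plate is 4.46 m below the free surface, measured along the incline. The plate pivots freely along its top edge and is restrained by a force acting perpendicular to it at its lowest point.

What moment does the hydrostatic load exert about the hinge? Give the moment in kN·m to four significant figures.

M ≈ 152.8 kN·m

γ = ρg = 830 × 9.81 / 1000 = 8.1423 kN/m³.
Let θ = 72° be the plate's angle to the horizontal; measure y along the incline from where the plane meets the free surface. Vertical depth h = y·sinθ with sinθ = 0.951057.
With the apex down, the centroid sits h/3 = 2.44/3 = 0.813333 m below the base (the top edge), so y_c = 4.46 + 0.813333 = 5.27333 m and h_c = 5.27333 × 0.951057 = 5.01524 m.
A = ½ × 3.5 × 2.44 = 4.27 m².
Resultant F = γ·h_c·A = 8.1423 × 5.01524 × 4.27 = 174.368 kN.
I_c = b·h³/36 = 3.5 × 2.44³/36 = 1.41233 m⁴.
Centre of pressure: y_p = y_c + I_c/(y_c·A) = 5.27333 + 1.41233/(5.27333 × 4.27) = 5.27333 + 0.0627225 = 5.33605 m along the plane.
The resultant acts 0.813333 + 0.0627225 = 0.876055 m (along the plate) below the hinge at the top edge, so the moment about the hinge is M = F × 0.876055 = 174.368 × 0.876055 = 152.756 kN·m.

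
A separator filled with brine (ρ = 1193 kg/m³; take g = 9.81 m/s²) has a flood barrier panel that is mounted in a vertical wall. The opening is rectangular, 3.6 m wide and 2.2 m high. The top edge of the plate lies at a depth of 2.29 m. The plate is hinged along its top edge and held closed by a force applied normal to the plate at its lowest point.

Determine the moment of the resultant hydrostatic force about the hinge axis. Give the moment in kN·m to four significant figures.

M ≈ 383.0 kN·m

γ = ρg = 1193 × 9.81 / 1000 = 11.70333 kN/m³.
The centroid lies 2.2/2 = 1.1 m below the top edge, so the centroid depth is h_c = 2.29 + 1.1 = 3.39 m.
A = 3.6 × 2.2 = 7.92 m².
Resultant F = γ·h_c·A = 11.70333 × 3.39 × 7.92 = 314.22 kN.
I_c = b·h³/12 = 3.6 × 2.2³/12 = 3.1944 m⁴.
Centre of pressure: y_p = y_c + I_c/(y_c·A) = 3.39 + 3.1944/(3.39 × 7.92) = 3.39 + 0.118977 = 3.50898 m along the plane.
The resultant acts 1.1 + 0.118977 = 1.21898 m (along the plate) below the hinge at the top edge, so the moment about the hinge is M = F × 1.21898 = 314.22 × 1.21898 = 383.028 kN·m.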